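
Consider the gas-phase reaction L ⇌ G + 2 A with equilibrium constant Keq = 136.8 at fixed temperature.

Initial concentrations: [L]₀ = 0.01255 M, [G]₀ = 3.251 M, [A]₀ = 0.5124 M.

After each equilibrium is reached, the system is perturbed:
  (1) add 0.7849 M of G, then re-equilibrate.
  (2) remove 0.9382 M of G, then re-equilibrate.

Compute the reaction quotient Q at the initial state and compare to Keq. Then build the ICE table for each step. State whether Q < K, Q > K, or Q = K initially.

Q₀ = 68.01 vs Keq = 136.8 ⇒ Q<K, forward
Step 1:
                  L         G         A
  init      0.01255     3.251    0.5124
  Δ       -0.006003  0.006003   0.01201
  eq       0.006547     3.257    0.5244
  solve Keq expr → x = 0.006003; check Q = 136.8
Then add 0.7849 M of G.
Step 2:
                  L         G         A
  init     0.006547     4.042    0.5244
  Δ        0.001483 -0.001483 -0.002966
  eq       0.008031      4.04    0.5214
  solve Keq expr → x = -0.001483; check Q = 136.8
Then remove 0.9382 M of G.
Step 3:
                  L         G         A
  init     0.008031     3.102    0.5214
  Δ       -0.001777  0.001777  0.003554
  eq       0.006254     3.104     0.525
  solve Keq expr → x = 0.001777; check Q = 136.8

Q₀ = 68.01; Q < K (proceeds forward)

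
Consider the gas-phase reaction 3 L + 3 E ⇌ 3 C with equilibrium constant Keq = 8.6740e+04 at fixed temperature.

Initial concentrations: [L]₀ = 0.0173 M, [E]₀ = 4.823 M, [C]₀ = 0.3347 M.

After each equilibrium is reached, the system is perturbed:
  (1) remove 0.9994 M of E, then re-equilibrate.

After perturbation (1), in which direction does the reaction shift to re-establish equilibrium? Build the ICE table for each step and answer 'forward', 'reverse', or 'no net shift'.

Q₀ = 64.55 vs Keq = 8.6740e+04 ⇒ Q<K, forward
Step 1:
                  L         E         C
  Initial    0.0173     4.823    0.3347
  Change   -0.01565  -0.01565   0.01565
  Equil    0.001646     4.807    0.3504
  solve Keq expr → x = 0.005218; check Q = 8.6740e+04
Then remove 0.9994 M of E.
Step 2:
                  L         E         C
  Initial  0.001646     3.808    0.3504
  Change  4.2931e-04 4.2931e-04 -4.2931e-04
  Equil    0.002076     3.808    0.3499
  solve Keq expr → x = -1.4310e-04; check Q = 8.6740e+04

Direction: reverse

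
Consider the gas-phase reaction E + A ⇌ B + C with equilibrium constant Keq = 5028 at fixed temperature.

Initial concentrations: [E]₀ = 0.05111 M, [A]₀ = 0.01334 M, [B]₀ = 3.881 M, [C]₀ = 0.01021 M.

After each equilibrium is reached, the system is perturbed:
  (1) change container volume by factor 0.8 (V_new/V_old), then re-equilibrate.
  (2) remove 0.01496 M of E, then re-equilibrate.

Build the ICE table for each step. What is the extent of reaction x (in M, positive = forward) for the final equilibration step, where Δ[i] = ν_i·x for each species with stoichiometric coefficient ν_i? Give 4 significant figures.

x = -2.5232e-04 M

Q₀ = 58.12 vs Keq = 5028 ⇒ Q<K, forward
Step 1:
                    E           A           B           C
  Initial     0.05111     0.01334       3.881     0.01021
  Change     -0.01287    -0.01287     0.01287     0.01287
  Equil       0.03824  4.6750e-04       3.894     0.02308
  solve Keq expr → x = 0.01287; check Q = 5028
Then change container volume by factor 0.8 (V_new/V_old).
Step 2:
                    E           A           B           C
  Initial      0.0478  5.8437e-04       4.867     0.02885
  Change            0           0           0           0
  Equil        0.0478  5.8437e-04       4.867     0.02885
  solve Keq expr → x = 0; check Q = 5028
Then remove 0.01496 M of E.
Step 3:
                    E           A           B           C
  Initial     0.03284  5.8437e-04       4.867     0.02885
  Change   2.5232e-04  2.5232e-04 -2.5232e-04 -2.5232e-04
  Equil       0.03309  8.3669e-04       4.867      0.0286
  solve Keq expr → x = -2.5232e-04; check Q = 5028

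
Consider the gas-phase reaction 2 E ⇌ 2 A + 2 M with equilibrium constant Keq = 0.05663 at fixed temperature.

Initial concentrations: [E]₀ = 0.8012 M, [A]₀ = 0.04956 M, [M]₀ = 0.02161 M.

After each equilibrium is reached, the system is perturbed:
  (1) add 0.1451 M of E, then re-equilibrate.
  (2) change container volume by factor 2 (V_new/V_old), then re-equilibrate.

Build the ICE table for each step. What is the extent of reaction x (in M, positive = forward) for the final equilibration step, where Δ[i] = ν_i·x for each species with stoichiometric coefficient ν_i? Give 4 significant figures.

Q₀ = 1.7869e-06 vs Keq = 0.05663 ⇒ Q<K, forward
Step 1:
                    E           A           M
  init         0.8012     0.04956     0.02161
  Δ           -0.3075      0.3075      0.3075
  eq           0.4937       0.357      0.3291
  solve Keq expr → x = 0.1537; check Q = 0.05663
Then add 0.1451 M of E.
Step 2:
                    E           A           M
  init         0.6388       0.357      0.3291
  Δ          -0.03597     0.03597     0.03597
  eq           0.6029       0.393       0.365
  solve Keq expr → x = 0.01798; check Q = 0.05663
Then change container volume by factor 2 (V_new/V_old).
Step 3:
                    E           A           M
  init         0.3014      0.1965      0.1825
  Δ          -0.05349     0.05349     0.05349
  eq           0.2479        0.25       0.236
  solve Keq expr → x = 0.02675; check Q = 0.05663

x = 0.02675 M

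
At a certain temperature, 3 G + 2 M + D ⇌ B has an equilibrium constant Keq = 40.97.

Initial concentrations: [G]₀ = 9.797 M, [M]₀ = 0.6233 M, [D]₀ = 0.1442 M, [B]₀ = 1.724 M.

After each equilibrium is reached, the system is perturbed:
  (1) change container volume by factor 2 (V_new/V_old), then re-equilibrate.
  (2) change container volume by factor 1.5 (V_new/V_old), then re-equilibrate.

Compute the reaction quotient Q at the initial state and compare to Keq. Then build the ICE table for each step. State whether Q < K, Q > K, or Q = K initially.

Q₀ = 0.03273; Q < K (proceeds forward)

Q₀ = 0.03273 vs Keq = 40.97 ⇒ Q<K, forward
Step 1:
                    G           M           D           B
  init          9.797      0.6233      0.1442       1.724
  Δ           -0.4311     -0.2874     -0.1437      0.1437
  eq            9.366      0.3359  4.9184e-04       1.868
  solve Keq expr → x = 0.1437; check Q = 40.97
Then change container volume by factor 2 (V_new/V_old).
Step 2:
                    G           M           D           B
  init          4.683      0.1679  2.4592e-04      0.9339
  Δ           0.01925     0.01283    0.006417   -0.006417
  eq            4.702      0.1808    0.006663      0.9274
  solve Keq expr → x = -0.006417; check Q = 40.97
Then change container volume by factor 1.5 (V_new/V_old).
Step 3:
                    G           M           D           B
  init          3.135      0.1205    0.004442      0.6183
  Δ           0.04643     0.03095     0.01548    -0.01548
  eq            3.181      0.1515     0.01992      0.6028
  solve Keq expr → x = -0.01548; check Q = 40.97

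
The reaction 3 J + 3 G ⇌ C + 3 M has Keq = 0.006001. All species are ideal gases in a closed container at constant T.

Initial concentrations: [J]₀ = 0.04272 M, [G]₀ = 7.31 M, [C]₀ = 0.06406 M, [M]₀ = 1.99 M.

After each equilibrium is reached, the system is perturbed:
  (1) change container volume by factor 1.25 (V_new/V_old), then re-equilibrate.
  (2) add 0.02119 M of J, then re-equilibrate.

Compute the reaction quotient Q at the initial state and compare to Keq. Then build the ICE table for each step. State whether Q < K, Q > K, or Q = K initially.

Q₀ = 16.58 vs Keq = 0.006001 ⇒ Q>K, reverse
Step 1:
                   J          G          C          M
  I          0.04272       7.31    0.06406       1.99
  C           0.1784     0.1784   -0.05948    -0.1784
  E           0.2211      7.488   0.004584      1.812
  solve Keq expr → x = -0.05948; check Q = 0.006001
Then change container volume by factor 1.25 (V_new/V_old).
Step 2:
                   J          G          C          M
  I           0.1769      5.991   0.003667      1.449
  C         0.003471   0.003471  -0.001157  -0.003471
  E           0.1804      5.994    0.00251      1.446
  solve Keq expr → x = -0.001157; check Q = 0.006001
Then add 0.02119 M of J.
Step 3:
                   J          G          C          M
  I           0.2016      5.994    0.00251      1.446
  C        -0.002523  -0.002523 8.4094e-04   0.002523
  E           0.1991      5.992   0.003351      1.448
  solve Keq expr → x = 8.4094e-04; check Q = 0.006001

Q₀ = 16.58; Q > K (proceeds reverse)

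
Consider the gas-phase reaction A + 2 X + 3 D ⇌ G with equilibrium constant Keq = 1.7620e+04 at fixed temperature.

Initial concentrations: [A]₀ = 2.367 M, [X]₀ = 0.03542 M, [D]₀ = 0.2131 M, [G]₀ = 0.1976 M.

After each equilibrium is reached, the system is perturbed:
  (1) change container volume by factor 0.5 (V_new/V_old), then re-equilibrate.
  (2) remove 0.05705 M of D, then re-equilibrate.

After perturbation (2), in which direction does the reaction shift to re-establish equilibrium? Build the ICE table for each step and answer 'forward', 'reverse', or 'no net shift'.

Q₀ = 6876 vs Keq = 1.7620e+04 ⇒ Q<K, forward
Step 1:
                  A         X         D         G
  Initial     2.367   0.03542    0.2131    0.1976
  Change   -0.00515   -0.0103  -0.01545   0.00515
  Equil       2.362   0.02512    0.1976    0.2028
  solve Keq expr → x = 0.00515; check Q = 1.7620e+04
Then change container volume by factor 0.5 (V_new/V_old).
Step 2:
                  A         X         D         G
  Initial     4.724   0.05024    0.3953    0.4055
  Change   -0.01934  -0.03868  -0.05802   0.01934
  Equil       4.704   0.01156    0.3373    0.4248
  solve Keq expr → x = 0.01934; check Q = 1.7620e+04
Then remove 0.05705 M of D.
Step 3:
                  A         X         D         G
  Initial     4.704   0.01156    0.2802    0.4248
  Change    0.00164  0.003279  0.004919  -0.00164
  Equil       4.706   0.01484    0.2851    0.4232
  solve Keq expr → x = -0.00164; check Q = 1.7620e+04

Direction: reverse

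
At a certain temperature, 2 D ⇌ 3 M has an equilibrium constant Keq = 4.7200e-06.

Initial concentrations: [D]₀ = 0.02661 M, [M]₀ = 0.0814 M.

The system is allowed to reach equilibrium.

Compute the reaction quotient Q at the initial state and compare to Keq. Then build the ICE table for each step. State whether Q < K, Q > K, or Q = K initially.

Q₀ = 0.7617 vs Keq = 4.7200e-06 ⇒ Q>K, reverse
Step 1:
                  D         M
  init      0.02661    0.0814
  Δ         0.05221  -0.07832
  eq        0.07882  0.003084
  solve Keq expr → x = -0.02611; check Q = 4.7200e-06

Q₀ = 0.7617; Q > K (proceeds reverse)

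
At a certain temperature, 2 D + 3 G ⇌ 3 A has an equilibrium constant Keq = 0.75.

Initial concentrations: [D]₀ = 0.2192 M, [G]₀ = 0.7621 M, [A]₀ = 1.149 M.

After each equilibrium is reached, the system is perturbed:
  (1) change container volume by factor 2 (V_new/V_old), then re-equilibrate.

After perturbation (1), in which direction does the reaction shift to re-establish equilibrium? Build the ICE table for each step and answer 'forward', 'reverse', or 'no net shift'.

Q₀ = 71.33 vs Keq = 0.75 ⇒ Q>K, reverse
Step 1:
                  D         G         A
  I          0.2192    0.7621     1.149
  C          0.2962    0.4443   -0.4443
  E          0.5154     1.206    0.7047
  solve Keq expr → x = -0.1481; check Q = 0.75
Then change container volume by factor 2 (V_new/V_old).
Step 2:
                  D         G         A
  I          0.2577    0.6032    0.3523
  C          0.0487   0.07306  -0.07306
  E          0.3064    0.6763    0.2793
  solve Keq expr → x = -0.02435; check Q = 0.75

Direction: reverse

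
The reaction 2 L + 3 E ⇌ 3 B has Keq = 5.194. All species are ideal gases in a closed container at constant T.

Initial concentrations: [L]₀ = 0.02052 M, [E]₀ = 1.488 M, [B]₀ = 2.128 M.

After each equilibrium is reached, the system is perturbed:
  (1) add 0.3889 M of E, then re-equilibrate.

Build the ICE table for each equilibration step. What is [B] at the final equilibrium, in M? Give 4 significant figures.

[B]_eq = 1.725 M

Q₀ = 6946 vs Keq = 5.194 ⇒ Q>K, reverse
Step 1:
                   L          E          B
  Initial    0.02052      1.488      2.128
  Change      0.3177     0.4765    -0.4765
  Equil       0.3382      1.965      1.651
  solve Keq expr → x = -0.1588; check Q = 5.194
Then add 0.3889 M of E.
Step 2:
                   L          E          B
  Initial     0.3382      2.353      1.651
  Change    -0.04926   -0.07389    0.07389
  Equil       0.2889       2.28      1.725
  solve Keq expr → x = 0.02463; check Q = 5.194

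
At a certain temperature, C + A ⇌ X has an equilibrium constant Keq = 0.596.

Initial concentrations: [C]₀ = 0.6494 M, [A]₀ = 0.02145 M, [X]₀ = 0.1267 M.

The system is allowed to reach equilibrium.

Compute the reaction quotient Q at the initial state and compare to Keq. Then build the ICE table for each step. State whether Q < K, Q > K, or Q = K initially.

Q₀ = 9.096; Q > K (proceeds reverse)

Q₀ = 9.096 vs Keq = 0.596 ⇒ Q>K, reverse
Step 1:
                   C          A          X
  init        0.6494    0.02145     0.1267
  Δ          0.08174    0.08174   -0.08174
  eq          0.7311     0.1032    0.04496
  solve Keq expr → x = -0.08174; check Q = 0.596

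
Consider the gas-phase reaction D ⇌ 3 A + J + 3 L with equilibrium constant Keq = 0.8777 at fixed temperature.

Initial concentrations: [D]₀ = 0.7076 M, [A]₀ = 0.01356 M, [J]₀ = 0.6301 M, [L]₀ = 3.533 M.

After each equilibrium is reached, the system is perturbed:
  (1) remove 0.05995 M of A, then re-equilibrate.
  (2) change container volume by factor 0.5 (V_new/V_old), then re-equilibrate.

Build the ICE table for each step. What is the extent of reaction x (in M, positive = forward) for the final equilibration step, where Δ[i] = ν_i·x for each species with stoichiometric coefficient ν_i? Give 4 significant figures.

Q₀ = 9.7911e-05 vs Keq = 0.8777 ⇒ Q<K, forward
Step 1:
                   D          A          J          L
  init        0.7076    0.01356     0.6301      3.533
  Δ         -0.07708     0.2312    0.07708     0.2312
  eq          0.6305     0.2448     0.7072      3.764
  solve Keq expr → x = 0.07708; check Q = 0.8777
Then remove 0.05995 M of A.
Step 2:
                   D          A          J          L
  init        0.6305     0.1849     0.7072      3.764
  Δ         -0.01747     0.0524    0.01747     0.0524
  eq          0.6131     0.2373     0.7246      3.817
  solve Keq expr → x = 0.01747; check Q = 0.8777
Then change container volume by factor 0.5 (V_new/V_old).
Step 3:
                   D          A          J          L
  init         1.226     0.4745      1.449      7.633
  Δ           0.1143     -0.343    -0.1143     -0.343
  eq            1.34     0.1315      1.335       7.29
  solve Keq expr → x = -0.1143; check Q = 0.8777

x = -0.1143 M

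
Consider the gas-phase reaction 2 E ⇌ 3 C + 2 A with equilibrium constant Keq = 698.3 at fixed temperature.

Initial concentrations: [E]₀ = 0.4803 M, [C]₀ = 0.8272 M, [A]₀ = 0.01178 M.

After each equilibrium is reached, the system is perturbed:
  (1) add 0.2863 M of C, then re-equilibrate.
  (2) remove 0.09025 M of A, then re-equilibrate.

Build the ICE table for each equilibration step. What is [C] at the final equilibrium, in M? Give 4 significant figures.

[C]_eq = 1.784 M

Q₀ = 3.4048e-04 vs Keq = 698.3 ⇒ Q<K, forward
Step 1:
                    E           C           A
  init         0.4803      0.8272     0.01178
  Δ           -0.4483      0.6725      0.4483
  eq          0.03198         1.5      0.4601
  solve Keq expr → x = 0.2242; check Q = 698.3
Then add 0.2863 M of C.
Step 2:
                    E           C           A
  init        0.03198       1.786      0.4601
  Δ          0.008392    -0.01259   -0.008392
  eq          0.04037       1.773      0.4517
  solve Keq expr → x = -0.004196; check Q = 698.3
Then remove 0.09025 M of A.
Step 3:
                    E           C           A
  init        0.04037       1.773      0.3615
  Δ          -0.00713     0.01069     0.00713
  eq          0.03324       1.784      0.3686
  solve Keq expr → x = 0.003565; check Q = 698.3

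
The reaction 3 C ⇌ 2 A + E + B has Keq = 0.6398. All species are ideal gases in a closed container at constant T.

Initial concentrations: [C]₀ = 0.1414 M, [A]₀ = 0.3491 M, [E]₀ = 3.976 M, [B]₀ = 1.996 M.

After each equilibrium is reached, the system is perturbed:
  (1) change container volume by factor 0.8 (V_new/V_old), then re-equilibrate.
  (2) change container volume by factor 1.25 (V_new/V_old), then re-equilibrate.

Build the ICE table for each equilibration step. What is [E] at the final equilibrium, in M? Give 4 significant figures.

[E]_eq = 3.855 M

Q₀ = 342.1 vs Keq = 0.6398 ⇒ Q>K, reverse
Step 1:
                   C          A          E          B
  init        0.1414     0.3491      3.976      1.996
  Δ           0.3635    -0.2423    -0.1212    -0.1212
  eq          0.5049     0.1068      3.855      1.875
  solve Keq expr → x = -0.1212; check Q = 0.6398
Then change container volume by factor 0.8 (V_new/V_old).
Step 2:
                   C          A          E          B
  init        0.6312     0.1334      4.819      2.344
  Δ           0.0146  -0.009732  -0.004866  -0.004866
  eq          0.6458     0.1237      4.814      2.339
  solve Keq expr → x = -0.004866; check Q = 0.6398
Then change container volume by factor 1.25 (V_new/V_old).
Step 3:
                   C          A          E          B
  init        0.5166    0.09897      3.851      1.871
  Δ         -0.01168   0.007786   0.003893   0.003893
  eq          0.5049     0.1068      3.855      1.875
  solve Keq expr → x = 0.003893; check Q = 0.6398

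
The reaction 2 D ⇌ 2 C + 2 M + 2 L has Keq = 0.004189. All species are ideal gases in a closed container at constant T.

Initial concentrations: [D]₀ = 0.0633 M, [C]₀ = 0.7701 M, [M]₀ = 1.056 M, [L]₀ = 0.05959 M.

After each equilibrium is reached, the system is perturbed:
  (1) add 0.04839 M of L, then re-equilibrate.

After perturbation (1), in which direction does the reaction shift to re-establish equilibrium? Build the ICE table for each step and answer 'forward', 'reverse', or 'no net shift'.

Direction: reverse

Q₀ = 0.5861 vs Keq = 0.004189 ⇒ Q>K, reverse
Step 1:
                    D           C           M           L
  Initial      0.0633      0.7701       1.056     0.05959
  Change      0.04952    -0.04952    -0.04952    -0.04952
  Equil        0.1128      0.7206       1.006     0.01007
  solve Keq expr → x = -0.02476; check Q = 0.004189
Then add 0.04839 M of L.
Step 2:
                    D           C           M           L
  Initial      0.1128      0.7206       1.006     0.05846
  Change      0.04301    -0.04301    -0.04301    -0.04301
  Equil        0.1558      0.6776      0.9635     0.01545
  solve Keq expr → x = -0.0215; check Q = 0.004189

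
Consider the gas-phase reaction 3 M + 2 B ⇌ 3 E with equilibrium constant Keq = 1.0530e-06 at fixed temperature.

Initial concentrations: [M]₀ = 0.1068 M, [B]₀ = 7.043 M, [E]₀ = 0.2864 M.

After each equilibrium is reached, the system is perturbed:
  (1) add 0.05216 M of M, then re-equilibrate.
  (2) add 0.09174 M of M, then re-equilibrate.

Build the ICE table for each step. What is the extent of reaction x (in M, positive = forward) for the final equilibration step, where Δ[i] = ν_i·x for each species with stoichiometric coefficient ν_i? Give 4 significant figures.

Q₀ = 0.3888 vs Keq = 1.0530e-06 ⇒ Q>K, reverse
Step 1:
                    M           B           E
  init         0.1068       7.043      0.2864
  Δ             0.272      0.1813      -0.272
  eq           0.3788       7.224      0.0144
  solve Keq expr → x = -0.09067; check Q = 1.0530e-06
Then add 0.05216 M of M.
Step 2:
                    M           B           E
  init          0.431       7.224      0.0144
  Δ         -0.001909   -0.001272    0.001909
  eq            0.429       7.223     0.01631
  solve Keq expr → x = 6.3621e-04; check Q = 1.0530e-06
Then add 0.09174 M of M.
Step 3:
                    M           B           E
  init         0.5208       7.223     0.01631
  Δ         -0.003356   -0.002237    0.003356
  eq           0.5174       7.221     0.01967
  solve Keq expr → x = 0.001119; check Q = 1.0530e-06

x = 0.001119 M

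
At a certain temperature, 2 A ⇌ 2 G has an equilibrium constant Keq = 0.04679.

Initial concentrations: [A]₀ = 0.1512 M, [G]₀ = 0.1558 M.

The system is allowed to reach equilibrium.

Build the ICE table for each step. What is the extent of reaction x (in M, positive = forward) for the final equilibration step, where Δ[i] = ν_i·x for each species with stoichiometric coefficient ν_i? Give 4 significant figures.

Q₀ = 1.062 vs Keq = 0.04679 ⇒ Q>K, reverse
Step 1:
                  A         G
  Initial    0.1512    0.1558
  Change     0.1012   -0.1012
  Equil      0.2524    0.0546
  solve Keq expr → x = -0.0506; check Q = 0.04679

x = -0.0506 M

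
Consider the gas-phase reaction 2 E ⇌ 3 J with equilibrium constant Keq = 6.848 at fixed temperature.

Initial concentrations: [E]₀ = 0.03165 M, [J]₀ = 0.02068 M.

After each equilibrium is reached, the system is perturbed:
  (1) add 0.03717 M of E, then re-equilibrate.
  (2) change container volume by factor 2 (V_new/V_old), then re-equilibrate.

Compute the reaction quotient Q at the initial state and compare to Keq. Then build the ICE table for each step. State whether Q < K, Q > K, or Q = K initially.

Q₀ = 0.008829; Q < K (proceeds forward)

Q₀ = 0.008829 vs Keq = 6.848 ⇒ Q<K, forward
Step 1:
                    E           J
  init        0.03165     0.02068
  Δ          -0.02606      0.0391
  eq         0.005585     0.05978
  solve Keq expr → x = 0.01303; check Q = 6.848
Then add 0.03717 M of E.
Step 2:
                    E           J
  init        0.04276     0.05978
  Δ          -0.02984     0.04476
  eq          0.01292      0.1045
  solve Keq expr → x = 0.01492; check Q = 6.848
Then change container volume by factor 2 (V_new/V_old).
Step 3:
                    E           J
  init       0.006458     0.05227
  Δ         -0.001578    0.002367
  eq          0.00488     0.05463
  solve Keq expr → x = 7.8891e-04; check Q = 6.848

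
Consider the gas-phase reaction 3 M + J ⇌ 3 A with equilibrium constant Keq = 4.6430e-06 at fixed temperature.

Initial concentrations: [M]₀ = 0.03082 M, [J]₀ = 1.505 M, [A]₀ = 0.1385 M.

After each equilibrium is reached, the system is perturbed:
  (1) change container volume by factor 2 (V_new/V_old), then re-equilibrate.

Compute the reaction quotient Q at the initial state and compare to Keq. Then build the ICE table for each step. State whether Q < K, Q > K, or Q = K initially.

Q₀ = 60.3; Q > K (proceeds reverse)

Q₀ = 60.3 vs Keq = 4.6430e-06 ⇒ Q>K, reverse
Step 1:
                    M           J           A
  Initial     0.03082       1.505      0.1385
  Change       0.1353      0.0451     -0.1353
  Equil        0.1661        1.55    0.003207
  solve Keq expr → x = -0.0451; check Q = 4.6430e-06
Then change container volume by factor 2 (V_new/V_old).
Step 2:
                    M           J           A
  Initial     0.08306       0.775    0.001604
  Change   3.2577e-04  1.0859e-04 -3.2577e-04
  Equil       0.08338      0.7752    0.001278
  solve Keq expr → x = -1.0859e-04; check Q = 4.6430e-06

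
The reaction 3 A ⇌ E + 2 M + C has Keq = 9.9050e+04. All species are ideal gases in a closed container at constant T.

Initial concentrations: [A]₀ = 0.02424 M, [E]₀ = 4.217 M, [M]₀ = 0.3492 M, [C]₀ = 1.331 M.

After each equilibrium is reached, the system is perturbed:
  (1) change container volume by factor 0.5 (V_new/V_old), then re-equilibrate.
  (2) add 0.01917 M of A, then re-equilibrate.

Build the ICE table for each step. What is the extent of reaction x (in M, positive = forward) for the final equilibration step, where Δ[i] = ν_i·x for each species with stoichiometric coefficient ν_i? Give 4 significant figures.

x = 0.006185 M

Q₀ = 4.8054e+04 vs Keq = 9.9050e+04 ⇒ Q<K, forward
Step 1:
                  A         E         M         C
  I         0.02424     4.217    0.3492     1.331
  C        -0.00506  0.001687  0.003373  0.001687
  E         0.01918     4.219    0.3526     1.333
  solve Keq expr → x = 0.001687; check Q = 9.9050e+04
Then change container volume by factor 0.5 (V_new/V_old).
Step 2:
                  A         E         M         C
  I         0.03836     8.437    0.7051     2.665
  C        0.009651 -0.003217 -0.006434 -0.003217
  E         0.04801     8.434    0.6987     2.662
  solve Keq expr → x = -0.003217; check Q = 9.9050e+04
Then add 0.01917 M of A.
Step 3:
                  A         E         M         C
  I         0.06718     8.434    0.6987     2.662
  C        -0.01856  0.006185   0.01237  0.006185
  E         0.04863      8.44    0.7111     2.668
  solve Keq expr → x = 0.006185; check Q = 9.9050e+04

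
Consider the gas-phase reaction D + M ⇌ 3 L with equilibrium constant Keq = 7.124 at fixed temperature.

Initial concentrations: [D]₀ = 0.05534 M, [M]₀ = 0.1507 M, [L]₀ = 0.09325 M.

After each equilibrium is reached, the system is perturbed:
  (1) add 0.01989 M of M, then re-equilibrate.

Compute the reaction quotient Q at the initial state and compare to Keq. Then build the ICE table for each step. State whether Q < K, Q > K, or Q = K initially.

Q₀ = 0.09723 vs Keq = 7.124 ⇒ Q<K, forward
Step 1:
                  D         M         L
  Initial   0.05534    0.1507   0.09325
  Change   -0.04184  -0.04184    0.1255
  Equil      0.0135    0.1089    0.2188
  solve Keq expr → x = 0.04184; check Q = 7.124
Then add 0.01989 M of M.
Step 2:
                  D         M         L
  Initial    0.0135    0.1288    0.2188
  Change  -0.001326 -0.001326  0.003978
  Equil     0.01217    0.1274    0.2227
  solve Keq expr → x = 0.001326; check Q = 7.124

Q₀ = 0.09723; Q < K (proceeds forward)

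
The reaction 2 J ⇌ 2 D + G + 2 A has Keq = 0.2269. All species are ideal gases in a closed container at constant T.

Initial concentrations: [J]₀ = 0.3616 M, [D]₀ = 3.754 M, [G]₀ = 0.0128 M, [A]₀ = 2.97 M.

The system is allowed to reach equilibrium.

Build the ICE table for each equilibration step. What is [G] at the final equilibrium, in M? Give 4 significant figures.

Q₀ = 12.17 vs Keq = 0.2269 ⇒ Q>K, reverse
Step 1:
                    J           D           G           A
  I            0.3616       3.754      0.0128        2.97
  C           0.02504    -0.02504    -0.01252    -0.02504
  E            0.3866       3.729  2.8126e-04       2.945
  solve Keq expr → x = -0.01252; check Q = 0.2269

[G]_eq = 2.8126e-04 M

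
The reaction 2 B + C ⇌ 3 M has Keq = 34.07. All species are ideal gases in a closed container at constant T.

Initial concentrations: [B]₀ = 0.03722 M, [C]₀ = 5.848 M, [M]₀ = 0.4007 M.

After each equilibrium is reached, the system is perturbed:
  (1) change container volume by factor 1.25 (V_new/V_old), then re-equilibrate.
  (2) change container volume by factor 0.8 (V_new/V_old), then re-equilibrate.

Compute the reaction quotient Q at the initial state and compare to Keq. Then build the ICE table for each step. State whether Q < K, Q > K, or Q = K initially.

Q₀ = 7.941; Q < K (proceeds forward)

Q₀ = 7.941 vs Keq = 34.07 ⇒ Q<K, forward
Step 1:
                  B         C         M
  init      0.03722     5.848    0.4007
  Δ        -0.01745 -0.008723   0.02617
  eq        0.01977     5.839    0.4269
  solve Keq expr → x = 0.008723; check Q = 34.07
Then change container volume by factor 1.25 (V_new/V_old).
Step 2:
                  B         C         M
  init      0.01582     4.671    0.3415
  Δ               0         0         0
  eq        0.01582     4.671    0.3415
  solve Keq expr → x = 0; check Q = 34.07
Then change container volume by factor 0.8 (V_new/V_old).
Step 3:
                  B         C         M
  init      0.01977     5.839    0.4269
  Δ               0         0         0
  eq        0.01977     5.839    0.4269
  solve Keq expr → x = 0; check Q = 34.07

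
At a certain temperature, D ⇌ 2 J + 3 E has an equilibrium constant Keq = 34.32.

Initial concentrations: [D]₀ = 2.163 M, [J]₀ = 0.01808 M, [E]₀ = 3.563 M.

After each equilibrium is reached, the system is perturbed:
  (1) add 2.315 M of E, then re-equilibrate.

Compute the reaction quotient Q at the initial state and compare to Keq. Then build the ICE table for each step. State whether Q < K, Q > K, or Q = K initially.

Q₀ = 0.006836 vs Keq = 34.32 ⇒ Q<K, forward
Step 1:
                  D         J         E
  init        2.163   0.01808     3.563
  Δ         -0.3762    0.7525     1.129
  eq          1.787    0.7706     4.692
  solve Keq expr → x = 0.3762; check Q = 34.32
Then add 2.315 M of E.
Step 2:
                  D         J         E
  init        1.787    0.7706     7.007
  Δ          0.1439   -0.2878   -0.4316
  eq          1.931    0.4828     6.575
  solve Keq expr → x = -0.1439; check Q = 34.32

Q₀ = 0.006836; Q < K (proceeds forward)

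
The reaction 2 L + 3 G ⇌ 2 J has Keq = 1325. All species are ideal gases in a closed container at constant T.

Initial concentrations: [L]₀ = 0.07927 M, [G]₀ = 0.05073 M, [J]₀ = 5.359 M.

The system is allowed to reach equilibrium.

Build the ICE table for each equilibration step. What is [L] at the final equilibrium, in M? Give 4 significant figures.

[L]_eq = 0.3839 M

Q₀ = 3.5007e+07 vs Keq = 1325 ⇒ Q>K, reverse
Step 1:
                    L           G           J
  Initial     0.07927     0.05073       5.359
  Change       0.3046      0.4569     -0.3046
  Equil        0.3839      0.5077       5.054
  solve Keq expr → x = -0.1523; check Q = 1325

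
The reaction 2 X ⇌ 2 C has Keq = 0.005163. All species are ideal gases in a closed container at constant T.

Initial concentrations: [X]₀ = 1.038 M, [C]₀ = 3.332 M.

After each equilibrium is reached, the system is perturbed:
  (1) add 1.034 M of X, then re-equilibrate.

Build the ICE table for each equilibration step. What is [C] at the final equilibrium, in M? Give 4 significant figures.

Q₀ = 10.3 vs Keq = 0.005163 ⇒ Q>K, reverse
Step 1:
                   X          C
  Initial      1.038      3.332
  Change       3.039     -3.039
  Equil        4.077      0.293
  solve Keq expr → x = -1.52; check Q = 0.005163
Then add 1.034 M of X.
Step 2:
                   X          C
  Initial      5.111      0.293
  Change    -0.06932    0.06932
  Equil        5.042     0.3623
  solve Keq expr → x = 0.03466; check Q = 0.005163

[C]_eq = 0.3623 M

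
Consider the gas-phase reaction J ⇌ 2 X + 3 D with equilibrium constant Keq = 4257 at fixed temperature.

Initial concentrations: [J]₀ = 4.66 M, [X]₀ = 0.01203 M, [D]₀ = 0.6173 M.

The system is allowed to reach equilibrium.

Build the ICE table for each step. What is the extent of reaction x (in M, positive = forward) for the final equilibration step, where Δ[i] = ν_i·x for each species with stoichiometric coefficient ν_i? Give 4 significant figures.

Q₀ = 7.3052e-06 vs Keq = 4257 ⇒ Q<K, forward
Step 1:
                   J          X          D
  init          4.66    0.01203     0.6173
  Δ           -2.343      4.686      7.029
  eq           2.317      4.698      7.646
  solve Keq expr → x = 2.343; check Q = 4257

x = 2.343 M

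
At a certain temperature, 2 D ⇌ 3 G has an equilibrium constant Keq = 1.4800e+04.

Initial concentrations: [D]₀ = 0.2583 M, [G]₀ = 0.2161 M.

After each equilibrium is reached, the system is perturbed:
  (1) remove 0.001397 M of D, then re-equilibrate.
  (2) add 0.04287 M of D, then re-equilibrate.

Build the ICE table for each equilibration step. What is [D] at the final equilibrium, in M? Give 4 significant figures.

[D]_eq = 0.004399 M

Q₀ = 0.1513 vs Keq = 1.4800e+04 ⇒ Q<K, forward
Step 1:
                    D           G
  init         0.2583      0.2161
  Δ           -0.2545      0.3818
  eq           0.0038      0.5979
  solve Keq expr → x = 0.1273; check Q = 1.4800e+04
Then remove 0.001397 M of D.
Step 2:
                    D           G
  init       0.002403      0.5979
  Δ          0.001377   -0.002066
  eq          0.00378      0.5958
  solve Keq expr → x = -6.8866e-04; check Q = 1.4800e+04
Then add 0.04287 M of D.
Step 3:
                    D           G
  init        0.04665      0.5958
  Δ          -0.04225     0.06338
  eq         0.004399      0.6592
  solve Keq expr → x = 0.02113; check Q = 1.4800e+04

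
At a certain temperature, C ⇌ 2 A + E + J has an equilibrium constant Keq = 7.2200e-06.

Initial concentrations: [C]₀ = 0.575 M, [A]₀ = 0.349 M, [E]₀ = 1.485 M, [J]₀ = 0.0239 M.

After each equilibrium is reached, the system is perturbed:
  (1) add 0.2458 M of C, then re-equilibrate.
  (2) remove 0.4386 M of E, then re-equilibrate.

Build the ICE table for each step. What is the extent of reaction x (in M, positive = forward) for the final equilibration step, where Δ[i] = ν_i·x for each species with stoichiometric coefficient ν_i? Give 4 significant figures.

Q₀ = 0.007518 vs Keq = 7.2200e-06 ⇒ Q>K, reverse
Step 1:
                    C           A           E           J
  Initial       0.575       0.349       1.485      0.0239
  Change      0.02387    -0.04773    -0.02387    -0.02387
  Equil        0.5989      0.3013       1.461  3.2605e-05
  solve Keq expr → x = -0.02387; check Q = 7.2200e-06
Then add 0.2458 M of C.
Step 2:
                    C           A           E           J
  Initial      0.8447      0.3013       1.461  3.2605e-05
  Change  -1.3373e-05  2.6746e-05  1.3373e-05  1.3373e-05
  Equil        0.8447      0.3013       1.461  4.5978e-05
  solve Keq expr → x = 1.3373e-05; check Q = 7.2200e-06
Then remove 0.4386 M of E.
Step 3:
                    C           A           E           J
  Initial      0.8447      0.3013       1.023  4.5978e-05
  Change  -1.9701e-05  3.9402e-05  1.9701e-05  1.9701e-05
  Equil        0.8446      0.3013       1.023  6.5679e-05
  solve Keq expr → x = 1.9701e-05; check Q = 7.2200e-06

x = 1.9701e-05 M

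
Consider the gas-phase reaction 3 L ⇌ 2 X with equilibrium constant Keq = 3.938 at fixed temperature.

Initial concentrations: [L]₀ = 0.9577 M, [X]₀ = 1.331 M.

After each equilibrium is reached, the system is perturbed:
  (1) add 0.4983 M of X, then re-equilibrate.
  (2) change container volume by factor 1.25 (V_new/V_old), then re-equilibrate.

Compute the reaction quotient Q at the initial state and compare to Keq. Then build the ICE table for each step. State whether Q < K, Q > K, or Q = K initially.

Q₀ = 2.017; Q < K (proceeds forward)

Q₀ = 2.017 vs Keq = 3.938 ⇒ Q<K, forward
Step 1:
                  L         X
  init       0.9577     1.331
  Δ         -0.1528    0.1019
  eq         0.8049     1.433
  solve Keq expr → x = 0.05095; check Q = 3.938
Then add 0.4983 M of X.
Step 2:
                  L         X
  init       0.8049     1.931
  Δ          0.1443  -0.09619
  eq         0.9491     1.835
  solve Keq expr → x = -0.0481; check Q = 3.938
Then change container volume by factor 1.25 (V_new/V_old).
Step 3:
                  L         X
  init       0.7593     1.468
  Δ         0.04696  -0.03131
  eq         0.8063     1.437
  solve Keq expr → x = -0.01565; check Q = 3.938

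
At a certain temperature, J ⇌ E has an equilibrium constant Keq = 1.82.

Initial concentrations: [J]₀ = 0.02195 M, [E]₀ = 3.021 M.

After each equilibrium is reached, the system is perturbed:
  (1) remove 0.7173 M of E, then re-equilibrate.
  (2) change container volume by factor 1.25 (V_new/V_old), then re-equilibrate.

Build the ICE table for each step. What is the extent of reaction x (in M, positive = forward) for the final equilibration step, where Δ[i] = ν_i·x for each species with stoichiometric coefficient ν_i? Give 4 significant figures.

x = 0 M

Q₀ = 137.6 vs Keq = 1.82 ⇒ Q>K, reverse
Step 1:
                    J           E
  I           0.02195       3.021
  C             1.057      -1.057
  E             1.079       1.964
  solve Keq expr → x = -1.057; check Q = 1.82
Then remove 0.7173 M of E.
Step 2:
                    J           E
  I             1.079       1.247
  C           -0.2544      0.2544
  E            0.8247       1.501
  solve Keq expr → x = 0.2544; check Q = 1.82
Then change container volume by factor 1.25 (V_new/V_old).
Step 3:
                    J           E
  I            0.6598       1.201
  C                 0           0
  E            0.6598       1.201
  solve Keq expr → x = 0; check Q = 1.82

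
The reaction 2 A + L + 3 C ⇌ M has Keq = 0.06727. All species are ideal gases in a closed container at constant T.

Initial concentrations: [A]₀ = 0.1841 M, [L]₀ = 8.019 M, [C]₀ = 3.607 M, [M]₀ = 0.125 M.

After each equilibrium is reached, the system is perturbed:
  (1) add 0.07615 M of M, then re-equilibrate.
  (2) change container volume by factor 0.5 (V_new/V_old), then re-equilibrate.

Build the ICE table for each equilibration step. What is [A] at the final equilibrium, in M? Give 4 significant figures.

[A]_eq = 0.04173 M

Q₀ = 0.0098 vs Keq = 0.06727 ⇒ Q<K, forward
Step 1:
                   A          L          C          M
  I           0.1841      8.019      3.607      0.125
  C         -0.09597   -0.04798    -0.1439    0.04798
  E          0.08813      7.971      3.463      0.173
  solve Keq expr → x = 0.04798; check Q = 0.06727
Then add 0.07615 M of M.
Step 2:
                   A          L          C          M
  I          0.08813      7.971      3.463     0.2491
  C          0.01498   0.007489    0.02247  -0.007489
  E           0.1031      7.979      3.486     0.2416
  solve Keq expr → x = -0.007489; check Q = 0.06727
Then change container volume by factor 0.5 (V_new/V_old).
Step 3:
                   A          L          C          M
  I           0.2062      15.96      6.971     0.4833
  C          -0.1645   -0.08225    -0.2467    0.08225
  E          0.04173      15.87      6.724     0.5655
  solve Keq expr → x = 0.08225; check Q = 0.06727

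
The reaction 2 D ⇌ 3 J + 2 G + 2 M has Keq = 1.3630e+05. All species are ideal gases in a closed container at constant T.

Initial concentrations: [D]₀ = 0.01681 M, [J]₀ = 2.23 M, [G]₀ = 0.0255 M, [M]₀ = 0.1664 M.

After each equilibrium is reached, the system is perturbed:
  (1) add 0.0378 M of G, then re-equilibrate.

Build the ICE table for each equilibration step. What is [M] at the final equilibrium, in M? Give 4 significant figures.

[M]_eq = 0.1831 M

Q₀ = 0.7066 vs Keq = 1.3630e+05 ⇒ Q<K, forward
Step 1:
                    D           J           G           M
  init        0.01681        2.23      0.0255      0.1664
  Δ          -0.01674     0.02511     0.01674     0.01674
  eq       7.0957e-05       2.255     0.04224      0.1831
  solve Keq expr → x = 0.00837; check Q = 1.3630e+05
Then add 0.0378 M of G.
Step 2:
                    D           J           G           M
  init     7.0957e-05       2.255     0.08004      0.1831
  Δ        6.3339e-05 -9.5008e-05 -6.3339e-05 -6.3339e-05
  eq       1.3430e-04       2.255     0.07998      0.1831
  solve Keq expr → x = -3.1669e-05; check Q = 1.3630e+05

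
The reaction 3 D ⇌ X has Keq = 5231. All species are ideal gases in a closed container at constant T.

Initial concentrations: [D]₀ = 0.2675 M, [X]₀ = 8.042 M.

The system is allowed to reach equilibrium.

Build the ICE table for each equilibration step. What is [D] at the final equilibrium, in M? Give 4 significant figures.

[D]_eq = 0.1157 M

Q₀ = 420.1 vs Keq = 5231 ⇒ Q<K, forward
Step 1:
                   D          X
  init        0.2675      8.042
  Δ          -0.1518    0.05061
  eq          0.1157      8.093
  solve Keq expr → x = 0.05061; check Q = 5231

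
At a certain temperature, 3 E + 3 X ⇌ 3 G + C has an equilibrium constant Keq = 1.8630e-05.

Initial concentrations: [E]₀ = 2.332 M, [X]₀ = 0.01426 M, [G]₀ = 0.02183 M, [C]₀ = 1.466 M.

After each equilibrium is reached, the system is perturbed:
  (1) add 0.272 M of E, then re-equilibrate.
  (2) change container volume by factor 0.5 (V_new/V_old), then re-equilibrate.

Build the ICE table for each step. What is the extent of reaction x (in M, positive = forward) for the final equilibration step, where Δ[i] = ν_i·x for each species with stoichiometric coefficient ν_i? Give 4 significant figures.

x = 7.4313e-04 M

Q₀ = 0.4147 vs Keq = 1.8630e-05 ⇒ Q>K, reverse
Step 1:
                  E         X         G         C
  init        2.332   0.01426   0.02183     1.466
  Δ         0.01995   0.01995  -0.01995  -0.00665
  eq          2.352   0.03421   0.00188     1.459
  solve Keq expr → x = -0.00665; check Q = 1.8630e-05
Then add 0.272 M of E.
Step 2:
                  E         X         G         C
  init        2.624   0.03421   0.00188     1.459
  Δ       -2.0472e-04 -2.0472e-04 2.0472e-04 6.8240e-05
  eq          2.624     0.034  0.002085     1.459
  solve Keq expr → x = 6.8240e-05; check Q = 1.8630e-05
Then change container volume by factor 0.5 (V_new/V_old).
Step 3:
                  E         X         G         C
  init        5.247   0.06801   0.00417     2.919
  Δ       -0.002229 -0.002229  0.002229 7.4313e-04
  eq          5.245   0.06578    0.0064      2.92
  solve Keq expr → x = 7.4313e-04; check Q = 1.8630e-05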